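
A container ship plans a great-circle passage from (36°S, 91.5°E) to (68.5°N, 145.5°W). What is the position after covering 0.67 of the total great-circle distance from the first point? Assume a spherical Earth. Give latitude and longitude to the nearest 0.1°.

≈ (47.2°N, 131.3°E)

Convert each endpoint to a unit vector on the sphere (x = cos φ cos λ, y = cos φ sin λ, z = sin φ).
The central angle between the endpoints is δ = arccos(p₁·p₂) ≈ 2.358 rad (135.1°).
Interpolate at f = 0.67 with slerp weights a = sin((1−f)δ)/sin δ ≈ 0.994, b = sin(fδ)/sin δ ≈ 1.417.
p = a·p₁ + b·p₂ ≈ (-0.449, 0.510, 0.734); φ = arcsin(p_z) ≈ 47.19°, λ = atan2(p_y, p_x) ≈ 131.35°.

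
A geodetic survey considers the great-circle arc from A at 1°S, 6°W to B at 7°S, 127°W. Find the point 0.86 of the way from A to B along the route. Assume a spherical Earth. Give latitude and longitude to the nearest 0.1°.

Convert each endpoint to a unit vector on the sphere (x = cos φ cos λ, y = cos φ sin λ, z = sin φ).
The central angle between the endpoints is δ = arccos(p₁·p₂) ≈ 2.105 rad (120.6°).
Interpolate at f = 0.86 with slerp weights a = sin((1−f)δ)/sin δ ≈ 0.337, b = sin(fδ)/sin δ ≈ 1.129.
p = a·p₁ + b·p₂ ≈ (-0.339, -0.930, -0.143); φ = arcsin(p_z) ≈ -8.25°, λ = atan2(p_y, p_x) ≈ -110.01°.

≈ 8.2°S, 110.0°W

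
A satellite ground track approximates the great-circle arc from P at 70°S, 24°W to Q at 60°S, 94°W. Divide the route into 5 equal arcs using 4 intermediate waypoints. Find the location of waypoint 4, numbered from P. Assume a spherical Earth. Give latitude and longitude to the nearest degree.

The haversine formula gives a central angle δ ≈ 0.511 rad (29.3°) between the endpoints.
Interpolate at f = 4/5 with slerp weights a = sin((1−f)δ)/sin δ ≈ 0.209, b = sin(fδ)/sin δ ≈ 0.813.
p = a·p₁ + b·p₂ ≈ (0.037, -0.434, -0.900); φ = arcsin(p_z) ≈ -64.15°, λ = atan2(p_y, p_x) ≈ -85.15°.

≈ 64°S, 85°W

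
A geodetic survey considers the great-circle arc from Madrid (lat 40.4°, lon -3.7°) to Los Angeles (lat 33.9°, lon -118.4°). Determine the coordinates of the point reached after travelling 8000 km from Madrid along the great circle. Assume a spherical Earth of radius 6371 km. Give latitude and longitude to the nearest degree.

≈ lat 42°, lon -107°

Convert each endpoint to a unit vector on the sphere (x = cos φ cos λ, y = cos φ sin λ, z = sin φ).
The central angle between the endpoints is δ = arccos(p₁·p₂) ≈ 1.473 rad (84.4°). The total great-circle distance is δ·R ≈ 1.473 × 6371 ≈ 9386 km, so the target fraction is f = 8000/9386 ≈ 0.852.
Interpolate at f ≈ 0.852 with slerp weights a = sin((1−f)δ)/sin δ ≈ 0.217, b = sin(fδ)/sin δ ≈ 0.955.
p = a·p₁ + b·p₂ ≈ (-0.212, -0.708, 0.673); φ = arcsin(p_z) ≈ 42.33°, λ = atan2(p_y, p_x) ≈ -106.69°.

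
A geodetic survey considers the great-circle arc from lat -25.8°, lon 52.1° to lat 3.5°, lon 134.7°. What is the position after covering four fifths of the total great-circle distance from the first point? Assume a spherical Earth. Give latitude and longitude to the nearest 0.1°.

Convert each endpoint to a unit vector on the sphere (x = cos φ cos λ, y = cos φ sin λ, z = sin φ).
The central angle between the endpoints is δ = arccos(p₁·p₂) ≈ 1.482 rad (84.9°).
Interpolate at f = 4/5 with slerp weights a = sin((1−f)δ)/sin δ ≈ 0.293, b = sin(fδ)/sin δ ≈ 0.930.
p = a·p₁ + b·p₂ ≈ (-0.491, 0.868, -0.071); φ = arcsin(p_z) ≈ -4.06°, λ = atan2(p_y, p_x) ≈ 119.49°.

≈ lat -4.1°, lon 119.5°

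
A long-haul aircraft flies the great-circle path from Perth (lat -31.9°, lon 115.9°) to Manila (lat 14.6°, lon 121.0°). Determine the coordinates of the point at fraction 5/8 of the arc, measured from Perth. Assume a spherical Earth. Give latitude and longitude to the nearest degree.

≈ lat -3°, lon 119°

Write both endpoints as unit vectors p₁, p₂ with components (cos φ cos λ, cos φ sin λ, sin φ).
The central angle between the endpoints is δ = arccos(p₁·p₂) ≈ 0.816 rad (46.8°).
Interpolate at f = 5/8 with slerp weights a = sin((1−f)δ)/sin δ ≈ 0.414, b = sin(fδ)/sin δ ≈ 0.670.
p = a·p₁ + b·p₂ ≈ (-0.487, 0.872, -0.050); φ = arcsin(p_z) ≈ -2.84°, λ = atan2(p_y, p_x) ≈ 119.21°.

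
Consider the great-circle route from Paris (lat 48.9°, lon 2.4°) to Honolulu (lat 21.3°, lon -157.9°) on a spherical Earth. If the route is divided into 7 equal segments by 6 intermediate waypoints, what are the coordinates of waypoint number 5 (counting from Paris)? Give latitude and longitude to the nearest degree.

≈ lat 51°, lon -147°

The haversine formula gives a central angle δ ≈ 1.879 rad (107.6°) between the endpoints.
Interpolate at f = 5/7 with slerp weights a = sin((1−f)δ)/sin δ ≈ 0.537, b = sin(fδ)/sin δ ≈ 1.022.
p = a·p₁ + b·p₂ ≈ (-0.530, -0.343, 0.776); φ = arcsin(p_z) ≈ 50.85°, λ = atan2(p_y, p_x) ≈ -147.05°.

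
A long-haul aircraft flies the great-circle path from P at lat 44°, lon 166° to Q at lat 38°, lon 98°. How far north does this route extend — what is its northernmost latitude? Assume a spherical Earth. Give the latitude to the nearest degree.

≈ 47°

The great circle lies in the plane with unit normal n̂ = (p₁ × p₂)/|p₁ × p₂|.
Here n̂_z ≈ -0.684; the vertex latitude is φ_max = arccos|n̂_z| ≈ 46.8°.
Check via Clairaut: cos φ_max = |cos φ₁| · sin C = cos(44.0°)·sin(72.0°) ≈ 0.684, again giving ≈ 46.8°.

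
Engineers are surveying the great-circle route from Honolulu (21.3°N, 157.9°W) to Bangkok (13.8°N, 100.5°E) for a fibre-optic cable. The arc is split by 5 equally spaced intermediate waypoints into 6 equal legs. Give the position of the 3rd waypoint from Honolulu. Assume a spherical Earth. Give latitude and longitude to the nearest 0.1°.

≈ (26.6°N, 149.8°E)

The haversine formula gives a central angle δ ≈ 1.666 rad (95.5°) between the endpoints.
Interpolate at f = 3/6 with slerp weights a = sin((1−f)δ)/sin δ ≈ 0.743, b = sin(fδ)/sin δ ≈ 0.743.
p = a·p₁ + b·p₂ ≈ (-0.773, 0.449, 0.447); φ = arcsin(p_z) ≈ 26.58°, λ = atan2(p_y, p_x) ≈ 149.84°.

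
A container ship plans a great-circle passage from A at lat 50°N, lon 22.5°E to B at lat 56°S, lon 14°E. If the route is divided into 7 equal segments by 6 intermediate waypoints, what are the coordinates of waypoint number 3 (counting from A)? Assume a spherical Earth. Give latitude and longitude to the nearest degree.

From cos δ = sin φ₁ sin φ₂ + cos φ₁ cos φ₂ cos Δλ, the central angle is δ ≈ 1.854 rad (106.2°).
Interpolate at f = 3/7 with slerp weights a = sin((1−f)δ)/sin δ ≈ 0.908, b = sin(fδ)/sin δ ≈ 0.743.
p = a·p₁ + b·p₂ ≈ (0.943, 0.324, 0.080); φ = arcsin(p_z) ≈ 4.57°, λ = atan2(p_y, p_x) ≈ 18.97°.

≈ lat 5°N, lon 19°E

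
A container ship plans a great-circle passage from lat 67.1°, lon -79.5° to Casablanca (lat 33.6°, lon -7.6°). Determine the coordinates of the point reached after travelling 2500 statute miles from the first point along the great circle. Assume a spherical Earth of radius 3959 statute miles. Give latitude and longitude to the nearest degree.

≈ lat 47°, lon -19°

Write both endpoints as unit vectors p₁, p₂ with components (cos φ cos λ, cos φ sin λ, sin φ).
The central angle between the endpoints is δ = arccos(p₁·p₂) ≈ 0.914 rad (52.4°). The total great-circle distance is δ·R ≈ 0.914 × 3959 ≈ 3619 mi, so the target fraction is f = 2500/3619 ≈ 0.691.
Interpolate at f ≈ 0.691 with slerp weights a = sin((1−f)δ)/sin δ ≈ 0.352, b = sin(fδ)/sin δ ≈ 0.745.
p = a·p₁ + b·p₂ ≈ (0.640, -0.217, 0.737); φ = arcsin(p_z) ≈ 47.46°, λ = atan2(p_y, p_x) ≈ -18.71°.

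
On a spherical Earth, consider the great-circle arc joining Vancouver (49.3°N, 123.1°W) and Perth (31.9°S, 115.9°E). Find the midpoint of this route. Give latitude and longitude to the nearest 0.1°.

From cos δ = sin φ₁ sin φ₂ + cos φ₁ cos φ₂ cos Δλ, the central angle is δ ≈ 2.326 rad (133.3°).
Interpolate at f = 1/2 with slerp weights a = sin((1−f)δ)/sin δ ≈ 1.261, b = sin(fδ)/sin δ ≈ 1.261.
p = a·p₁ + b·p₂ ≈ (-0.917, 0.274, 0.290); φ = arcsin(p_z) ≈ 16.84°, λ = atan2(p_y, p_x) ≈ 163.35°.

≈ 16.8°N, 163.3°E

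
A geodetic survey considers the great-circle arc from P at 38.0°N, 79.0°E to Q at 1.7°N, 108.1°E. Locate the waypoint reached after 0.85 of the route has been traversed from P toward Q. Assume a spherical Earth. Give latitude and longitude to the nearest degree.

≈ 7°N, 104°E

Convert each endpoint to a unit vector on the sphere (x = cos φ cos λ, y = cos φ sin λ, z = sin φ).
The central angle between the endpoints is δ = arccos(p₁·p₂) ≈ 0.786 rad (45.0°).
Interpolate at f = 0.85 with slerp weights a = sin((1−f)δ)/sin δ ≈ 0.166, b = sin(fδ)/sin δ ≈ 0.876.
p = a·p₁ + b·p₂ ≈ (-0.247, 0.961, 0.128); φ = arcsin(p_z) ≈ 7.37°, λ = atan2(p_y, p_x) ≈ 104.42°.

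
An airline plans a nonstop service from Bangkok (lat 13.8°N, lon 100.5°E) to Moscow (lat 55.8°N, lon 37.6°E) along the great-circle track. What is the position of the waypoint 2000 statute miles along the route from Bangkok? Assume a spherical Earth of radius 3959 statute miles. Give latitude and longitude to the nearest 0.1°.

Write both endpoints as unit vectors p₁, p₂ with components (cos φ cos λ, cos φ sin λ, sin φ).
The central angle between the endpoints is δ = arccos(p₁·p₂) ≈ 1.109 rad (63.5°). The total great-circle distance is δ·R ≈ 1.109 × 3959 ≈ 4389 mi, so the target fraction is f = 2000/4389 ≈ 0.456.
Interpolate at f ≈ 0.456 with slerp weights a = sin((1−f)δ)/sin δ ≈ 0.634, b = sin(fδ)/sin δ ≈ 0.541.
p = a·p₁ + b·p₂ ≈ (0.129, 0.791, 0.598); φ = arcsin(p_z) ≈ 36.76°, λ = atan2(p_y, p_x) ≈ 80.76°.

≈ lat 36.8°N, lon 80.8°E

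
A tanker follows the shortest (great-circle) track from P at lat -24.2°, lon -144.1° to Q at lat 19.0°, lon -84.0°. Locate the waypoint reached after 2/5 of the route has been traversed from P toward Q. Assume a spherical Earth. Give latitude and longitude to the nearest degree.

The haversine formula gives a central angle δ ≈ 1.270 rad (72.8°) between the endpoints.
Interpolate at f = 2/5 with slerp weights a = sin((1−f)δ)/sin δ ≈ 0.723, b = sin(fδ)/sin δ ≈ 0.509.
p = a·p₁ + b·p₂ ≈ (-0.484, -0.865, -0.130); φ = arcsin(p_z) ≈ -7.50°, λ = atan2(p_y, p_x) ≈ -119.20°.

≈ lat -7°, lon -119°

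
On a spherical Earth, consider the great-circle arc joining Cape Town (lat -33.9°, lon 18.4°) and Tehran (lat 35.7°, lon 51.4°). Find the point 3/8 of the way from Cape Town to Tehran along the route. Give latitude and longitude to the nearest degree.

≈ lat -8°, lon 31°

The haversine formula gives a central angle δ ≈ 1.329 rad (76.1°) between the endpoints.
Interpolate at f = 3/8 with slerp weights a = sin((1−f)δ)/sin δ ≈ 0.760, b = sin(fδ)/sin δ ≈ 0.492.
p = a·p₁ + b·p₂ ≈ (0.848, 0.512, -0.137); φ = arcsin(p_z) ≈ -7.87°, λ = atan2(p_y, p_x) ≈ 31.10°.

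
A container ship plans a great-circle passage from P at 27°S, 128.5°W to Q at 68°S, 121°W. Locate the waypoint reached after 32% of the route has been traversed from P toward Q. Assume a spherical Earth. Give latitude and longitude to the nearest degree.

Write both endpoints as unit vectors p₁, p₂ with components (cos φ cos λ, cos φ sin λ, sin φ).
The central angle between the endpoints is δ = arccos(p₁·p₂) ≈ 0.720 rad (41.2°).
Interpolate at f = 0.32 with slerp weights a = sin((1−f)δ)/sin δ ≈ 0.713, b = sin(fδ)/sin δ ≈ 0.346.
p = a·p₁ + b·p₂ ≈ (-0.462, -0.609, -0.645); φ = arcsin(p_z) ≈ -40.16°, λ = atan2(p_y, p_x) ≈ -127.23°.

≈ 40°S, 127°W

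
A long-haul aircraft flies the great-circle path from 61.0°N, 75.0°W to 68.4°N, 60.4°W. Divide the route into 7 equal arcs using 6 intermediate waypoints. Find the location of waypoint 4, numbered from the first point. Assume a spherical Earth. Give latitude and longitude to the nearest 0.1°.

The haversine formula gives a central angle δ ≈ 0.168 rad (9.6°) between the endpoints.
Interpolate at f = 4/7 with slerp weights a = sin((1−f)δ)/sin δ ≈ 0.430, b = sin(fδ)/sin δ ≈ 0.573.
p = a·p₁ + b·p₂ ≈ (0.158, -0.385, 0.909); φ = arcsin(p_z) ≈ 65.41°, λ = atan2(p_y, p_x) ≈ -67.66°.

≈ 65.4°N, 67.7°W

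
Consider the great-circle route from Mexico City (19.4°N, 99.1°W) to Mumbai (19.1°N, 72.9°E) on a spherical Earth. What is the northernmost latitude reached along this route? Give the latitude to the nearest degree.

≈ 79°N

The great circle lies in the plane with unit normal n̂ = (p₁ × p₂)/|p₁ × p₂|.
Here n̂_z ≈ +0.196; the vertex latitude is φ_max = arccos|n̂_z| ≈ 78.7°.
Check via Clairaut: cos φ_max = |cos φ₁| · sin C = cos(19.4°)·sin(12.0°) ≈ 0.196, again giving ≈ 78.7°.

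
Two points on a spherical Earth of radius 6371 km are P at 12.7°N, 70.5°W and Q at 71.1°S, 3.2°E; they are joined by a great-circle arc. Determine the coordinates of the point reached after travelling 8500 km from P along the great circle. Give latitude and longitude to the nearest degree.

Convert each endpoint to a unit vector on the sphere (x = cos φ cos λ, y = cos φ sin λ, z = sin φ).
The central angle between the endpoints is δ = arccos(p₁·p₂) ≈ 1.690 rad (96.9°). The total great-circle distance is δ·R ≈ 1.690 × 6371 ≈ 10769 km, so the target fraction is f = 8500/10769 ≈ 0.789.
Interpolate at f ≈ 0.789 with slerp weights a = sin((1−f)δ)/sin δ ≈ 0.351, b = sin(fδ)/sin δ ≈ 0.979.
p = a·p₁ + b·p₂ ≈ (0.431, -0.305, -0.849); φ = arcsin(p_z) ≈ -58.12°, λ = atan2(p_y, p_x) ≈ -35.31°.

≈ 58°S, 35°W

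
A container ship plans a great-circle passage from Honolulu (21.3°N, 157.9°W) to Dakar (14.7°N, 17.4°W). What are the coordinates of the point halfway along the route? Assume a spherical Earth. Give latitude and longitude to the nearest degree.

Write both endpoints as unit vectors p₁, p₂ with components (cos φ cos λ, cos φ sin λ, sin φ).
The central angle between the endpoints is δ = arccos(p₁·p₂) ≈ 2.218 rad (127.1°).
Interpolate at f = 1/2 with slerp weights a = sin((1−f)δ)/sin δ ≈ 1.123, b = sin(fδ)/sin δ ≈ 1.123.
p = a·p₁ + b·p₂ ≈ (0.067, -0.718, 0.693); φ = arcsin(p_z) ≈ 43.84°, λ = atan2(p_y, p_x) ≈ -84.66°.

≈ 44°N, 85°W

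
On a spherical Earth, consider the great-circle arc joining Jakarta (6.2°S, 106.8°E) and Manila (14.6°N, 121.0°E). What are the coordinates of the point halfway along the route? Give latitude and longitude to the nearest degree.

Convert each endpoint to a unit vector on the sphere (x = cos φ cos λ, y = cos φ sin λ, z = sin φ).
The central angle between the endpoints is δ = arccos(p₁·p₂) ≈ 0.438 rad (25.1°).
Interpolate at f = 1/2 with slerp weights a = sin((1−f)δ)/sin δ ≈ 0.512, b = sin(fδ)/sin δ ≈ 0.512.
p = a·p₁ + b·p₂ ≈ (-0.403, 0.912, 0.074); φ = arcsin(p_z) ≈ 4.23°, λ = atan2(p_y, p_x) ≈ 113.80°.

≈ 4°N, 114°E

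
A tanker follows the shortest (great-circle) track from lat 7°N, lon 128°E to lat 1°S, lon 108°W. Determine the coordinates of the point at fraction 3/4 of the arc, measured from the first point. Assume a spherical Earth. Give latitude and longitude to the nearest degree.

≈ lat 3°N, lon 139°W

Convert each endpoint to a unit vector on the sphere (x = cos φ cos λ, y = cos φ sin λ, z = sin φ).
The central angle between the endpoints is δ = arccos(p₁·p₂) ≈ 2.162 rad (123.9°).
Interpolate at f = 3/4 with slerp weights a = sin((1−f)δ)/sin δ ≈ 0.620, b = sin(fδ)/sin δ ≈ 1.203.
p = a·p₁ + b·p₂ ≈ (-0.750, -0.659, 0.055); φ = arcsin(p_z) ≈ 3.12°, λ = atan2(p_y, p_x) ≈ -138.70°.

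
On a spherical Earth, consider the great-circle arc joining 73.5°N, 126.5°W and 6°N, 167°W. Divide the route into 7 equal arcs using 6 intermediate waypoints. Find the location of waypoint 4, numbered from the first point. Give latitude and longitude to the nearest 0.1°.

Write both endpoints as unit vectors p₁, p₂ with components (cos φ cos λ, cos φ sin λ, sin φ).
The central angle between the endpoints is δ = arccos(p₁·p₂) ≈ 1.250 rad (71.6°).
Interpolate at f = 4/7 with slerp weights a = sin((1−f)δ)/sin δ ≈ 0.538, b = sin(fδ)/sin δ ≈ 0.690.
p = a·p₁ + b·p₂ ≈ (-0.760, -0.277, 0.588); φ = arcsin(p_z) ≈ 36.01°, λ = atan2(p_y, p_x) ≈ -159.95°.

≈ 36.0°N, 160.0°W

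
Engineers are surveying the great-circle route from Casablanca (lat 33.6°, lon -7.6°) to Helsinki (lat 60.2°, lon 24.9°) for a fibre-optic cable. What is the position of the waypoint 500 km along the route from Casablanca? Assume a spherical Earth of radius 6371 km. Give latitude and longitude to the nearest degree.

≈ lat 38°, lon -5°

Convert each endpoint to a unit vector on the sphere (x = cos φ cos λ, y = cos φ sin λ, z = sin φ).
The central angle between the endpoints is δ = arccos(p₁·p₂) ≈ 0.593 rad (34.0°). The total great-circle distance is δ·R ≈ 0.593 × 6371 ≈ 3777 km, so the target fraction is f = 500/3777 ≈ 0.132.
Interpolate at f ≈ 0.132 with slerp weights a = sin((1−f)δ)/sin δ ≈ 0.881, b = sin(fδ)/sin δ ≈ 0.140.
p = a·p₁ + b·p₂ ≈ (0.790, -0.068, 0.609); φ = arcsin(p_z) ≈ 37.52°, λ = atan2(p_y, p_x) ≈ -4.89°.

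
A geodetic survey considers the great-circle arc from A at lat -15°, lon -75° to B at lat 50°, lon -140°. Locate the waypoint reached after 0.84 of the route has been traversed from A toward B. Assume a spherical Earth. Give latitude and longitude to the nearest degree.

≈ lat 42°, lon -124°

The haversine formula gives a central angle δ ≈ 1.507 rad (86.3°) between the endpoints.
Interpolate at f = 0.84 with slerp weights a = sin((1−f)δ)/sin δ ≈ 0.239, b = sin(fδ)/sin δ ≈ 0.956.
p = a·p₁ + b·p₂ ≈ (-0.411, -0.618, 0.670); φ = arcsin(p_z) ≈ 42.08°, λ = atan2(p_y, p_x) ≈ -123.61°.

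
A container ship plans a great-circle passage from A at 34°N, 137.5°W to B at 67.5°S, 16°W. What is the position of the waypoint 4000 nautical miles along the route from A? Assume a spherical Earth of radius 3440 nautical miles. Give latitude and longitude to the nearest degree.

Convert each endpoint to a unit vector on the sphere (x = cos φ cos λ, y = cos φ sin λ, z = sin φ).
The central angle between the endpoints is δ = arccos(p₁·p₂) ≈ 2.322 rad (133.0°). The total great-circle distance is δ·R ≈ 2.322 × 3440 ≈ 7987 nmi, so the target fraction is f = 4000/7987 ≈ 0.501.
Interpolate at f ≈ 0.501 with slerp weights a = sin((1−f)δ)/sin δ ≈ 1.254, b = sin(fδ)/sin δ ≈ 1.256.
p = a·p₁ + b·p₂ ≈ (-0.304, -0.835, -0.459); φ = arcsin(p_z) ≈ -27.33°, λ = atan2(p_y, p_x) ≈ -110.03°.

≈ 27°S, 110°W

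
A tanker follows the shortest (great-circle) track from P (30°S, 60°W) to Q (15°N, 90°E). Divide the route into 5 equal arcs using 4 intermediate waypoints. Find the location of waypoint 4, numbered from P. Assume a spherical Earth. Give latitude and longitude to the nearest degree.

≈ (2°S, 66°E)

The haversine formula gives a central angle δ ≈ 2.594 rad (148.6°) between the endpoints.
Interpolate at f = 4/5 with slerp weights a = sin((1−f)δ)/sin δ ≈ 0.953, b = sin(fδ)/sin δ ≈ 1.682.
p = a·p₁ + b·p₂ ≈ (0.413, 0.910, -0.041); φ = arcsin(p_z) ≈ -2.35°, λ = atan2(p_y, p_x) ≈ 65.62°.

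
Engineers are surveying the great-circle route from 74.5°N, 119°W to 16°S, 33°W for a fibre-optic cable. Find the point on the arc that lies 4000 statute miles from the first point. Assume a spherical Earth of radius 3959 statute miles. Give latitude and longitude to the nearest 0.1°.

Write both endpoints as unit vectors p₁, p₂ with components (cos φ cos λ, cos φ sin λ, sin φ).
The central angle between the endpoints is δ = arccos(p₁·p₂) ≈ 1.821 rad (104.3°). The total great-circle distance is δ·R ≈ 1.821 × 3959 ≈ 7210 mi, so the target fraction is f = 4000/7210 ≈ 0.555.
Interpolate at f ≈ 0.555 with slerp weights a = sin((1−f)δ)/sin δ ≈ 0.748, b = sin(fδ)/sin δ ≈ 0.874.
p = a·p₁ + b·p₂ ≈ (0.608, -0.633, 0.480); φ = arcsin(p_z) ≈ 28.68°, λ = atan2(p_y, p_x) ≈ -46.14°.

≈ 28.7°N, 46.1°W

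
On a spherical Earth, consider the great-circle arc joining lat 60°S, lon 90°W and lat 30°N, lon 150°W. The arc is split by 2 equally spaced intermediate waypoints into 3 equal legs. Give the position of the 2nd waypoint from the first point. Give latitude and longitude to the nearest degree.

≈ lat 1°S, lon 136°W

Convert each endpoint to a unit vector on the sphere (x = cos φ cos λ, y = cos φ sin λ, z = sin φ).
The central angle between the endpoints is δ = arccos(p₁·p₂) ≈ 1.789 rad (102.5°).
Interpolate at f = 2/3 with slerp weights a = sin((1−f)δ)/sin δ ≈ 0.575, b = sin(fδ)/sin δ ≈ 0.952.
p = a·p₁ + b·p₂ ≈ (-0.714, -0.700, -0.022); φ = arcsin(p_z) ≈ -1.27°, λ = atan2(p_y, p_x) ≈ -135.57°.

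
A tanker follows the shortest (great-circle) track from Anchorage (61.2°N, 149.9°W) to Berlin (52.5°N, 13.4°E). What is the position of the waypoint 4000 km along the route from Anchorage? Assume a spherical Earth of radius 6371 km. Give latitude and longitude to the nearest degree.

≈ 81°N, 14°W

Write both endpoints as unit vectors p₁, p₂ with components (cos φ cos λ, cos φ sin λ, sin φ).
The central angle between the endpoints is δ = arccos(p₁·p₂) ≈ 1.144 rad (65.5°). The total great-circle distance is δ·R ≈ 1.144 × 6371 ≈ 7286 km, so the target fraction is f = 4000/7286 ≈ 0.549.
Interpolate at f ≈ 0.549 with slerp weights a = sin((1−f)δ)/sin δ ≈ 0.542, b = sin(fδ)/sin δ ≈ 0.645.
p = a·p₁ + b·p₂ ≈ (0.156, -0.040, 0.987); φ = arcsin(p_z) ≈ 80.71°, λ = atan2(p_y, p_x) ≈ -14.31°.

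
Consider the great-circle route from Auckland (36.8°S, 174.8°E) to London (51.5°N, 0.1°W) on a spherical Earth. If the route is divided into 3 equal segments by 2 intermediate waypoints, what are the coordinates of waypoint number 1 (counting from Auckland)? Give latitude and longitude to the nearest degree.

≈ 17°N, 164°E

Convert each endpoint to a unit vector on the sphere (x = cos φ cos λ, y = cos φ sin λ, z = sin φ).
The central angle between the endpoints is δ = arccos(p₁·p₂) ≈ 2.877 rad (164.9°).
Interpolate at f = 1/3 with slerp weights a = sin((1−f)δ)/sin δ ≈ 3.600, b = sin(fδ)/sin δ ≈ 3.135.
p = a·p₁ + b·p₂ ≈ (-0.920, 0.258, 0.297); φ = arcsin(p_z) ≈ 17.26°, λ = atan2(p_y, p_x) ≈ 164.33°.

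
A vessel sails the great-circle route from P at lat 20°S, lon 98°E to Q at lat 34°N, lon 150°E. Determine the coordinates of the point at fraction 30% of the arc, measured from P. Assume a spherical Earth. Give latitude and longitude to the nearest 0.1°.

Convert each endpoint to a unit vector on the sphere (x = cos φ cos λ, y = cos φ sin λ, z = sin φ).
The central angle between the endpoints is δ = arccos(p₁·p₂) ≈ 1.278 rad (73.2°).
Interpolate at f = 0.30 with slerp weights a = sin((1−f)δ)/sin δ ≈ 0.815, b = sin(fδ)/sin δ ≈ 0.391.
p = a·p₁ + b·p₂ ≈ (-0.387, 0.920, -0.060); φ = arcsin(p_z) ≈ -3.45°, λ = atan2(p_y, p_x) ≈ 112.82°.

≈ lat 3.4°S, lon 112.8°E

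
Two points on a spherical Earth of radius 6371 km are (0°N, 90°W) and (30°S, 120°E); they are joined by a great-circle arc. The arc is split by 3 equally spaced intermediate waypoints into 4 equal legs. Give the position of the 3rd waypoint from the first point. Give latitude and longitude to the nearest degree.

≈ (47°S, 159°E)

Write both endpoints as unit vectors p₁, p₂ with components (cos φ cos λ, cos φ sin λ, sin φ).
The central angle between the endpoints is δ = arccos(p₁·p₂) ≈ 2.419 rad (138.6°).
Interpolate at f = 3/4 with slerp weights a = sin((1−f)δ)/sin δ ≈ 0.860, b = sin(fδ)/sin δ ≈ 1.467.
p = a·p₁ + b·p₂ ≈ (-0.635, 0.241, -0.734); φ = arcsin(p_z) ≈ -47.19°, λ = atan2(p_y, p_x) ≈ 159.23°.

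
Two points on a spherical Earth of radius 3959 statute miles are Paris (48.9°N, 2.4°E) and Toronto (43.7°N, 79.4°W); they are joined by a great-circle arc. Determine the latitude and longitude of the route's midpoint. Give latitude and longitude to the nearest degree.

≈ (54°N, 41°W)

The haversine formula gives a central angle δ ≈ 0.942 rad (54.0°) between the endpoints.
Interpolate at f = 1/2 with slerp weights a = sin((1−f)δ)/sin δ ≈ 0.561, b = sin(fδ)/sin δ ≈ 0.561.
p = a·p₁ + b·p₂ ≈ (0.443, -0.383, 0.810); φ = arcsin(p_z) ≈ 54.14°, λ = atan2(p_y, p_x) ≈ -40.86°.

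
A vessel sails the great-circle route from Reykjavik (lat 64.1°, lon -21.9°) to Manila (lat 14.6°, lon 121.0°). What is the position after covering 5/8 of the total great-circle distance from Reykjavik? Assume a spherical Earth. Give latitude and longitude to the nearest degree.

Write both endpoints as unit vectors p₁, p₂ with components (cos φ cos λ, cos φ sin λ, sin φ).
The central angle between the endpoints is δ = arccos(p₁·p₂) ≈ 1.681 rad (96.3°).
Interpolate at f = 5/8 with slerp weights a = sin((1−f)δ)/sin δ ≈ 0.593, b = sin(fδ)/sin δ ≈ 0.873.
p = a·p₁ + b·p₂ ≈ (-0.195, 0.628, 0.754); φ = arcsin(p_z) ≈ 48.91°, λ = atan2(p_y, p_x) ≈ 107.24°.

≈ lat 49°, lon 107°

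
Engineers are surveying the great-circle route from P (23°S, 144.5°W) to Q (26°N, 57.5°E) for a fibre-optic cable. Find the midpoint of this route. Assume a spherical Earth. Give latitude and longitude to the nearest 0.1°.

≈ (7.8°N, 140.0°E)

The haversine formula gives a central angle δ ≈ 2.789 rad (159.8°) between the endpoints.
Interpolate at f = 1/2 with slerp weights a = sin((1−f)δ)/sin δ ≈ 2.849, b = sin(fδ)/sin δ ≈ 2.849.
p = a·p₁ + b·p₂ ≈ (-0.759, 0.637, 0.136); φ = arcsin(p_z) ≈ 7.80°, λ = atan2(p_y, p_x) ≈ 140.01°.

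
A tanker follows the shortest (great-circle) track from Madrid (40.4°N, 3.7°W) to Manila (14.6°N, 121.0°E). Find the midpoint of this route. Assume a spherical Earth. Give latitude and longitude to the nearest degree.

Convert each endpoint to a unit vector on the sphere (x = cos φ cos λ, y = cos φ sin λ, z = sin φ).
The central angle between the endpoints is δ = arccos(p₁·p₂) ≈ 1.830 rad (104.8°).
Interpolate at f = 1/2 with slerp weights a = sin((1−f)δ)/sin δ ≈ 0.820, b = sin(fδ)/sin δ ≈ 0.820.
p = a·p₁ + b·p₂ ≈ (0.214, 0.640, 0.738); φ = arcsin(p_z) ≈ 47.56°, λ = atan2(p_y, p_x) ≈ 71.47°.

≈ 48°N, 71°E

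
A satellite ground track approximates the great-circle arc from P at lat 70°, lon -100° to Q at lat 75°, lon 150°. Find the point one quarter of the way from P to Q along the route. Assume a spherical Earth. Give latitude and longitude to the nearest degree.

≈ lat 76°, lon -115°

The haversine formula gives a central angle δ ≈ 0.500 rad (28.7°) between the endpoints.
Interpolate at f = 1/4 with slerp weights a = sin((1−f)δ)/sin δ ≈ 0.764, b = sin(fδ)/sin δ ≈ 0.260.
p = a·p₁ + b·p₂ ≈ (-0.104, -0.224, 0.969); φ = arcsin(p_z) ≈ 75.73°, λ = atan2(p_y, p_x) ≈ -114.87°.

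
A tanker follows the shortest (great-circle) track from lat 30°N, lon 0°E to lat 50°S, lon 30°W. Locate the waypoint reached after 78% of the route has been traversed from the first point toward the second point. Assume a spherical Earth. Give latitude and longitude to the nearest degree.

≈ lat 33°S, lon 21°W

Convert each endpoint to a unit vector on the sphere (x = cos φ cos λ, y = cos φ sin λ, z = sin φ).
The central angle between the endpoints is δ = arccos(p₁·p₂) ≈ 1.472 rad (84.3°).
Interpolate at f = 0.78 with slerp weights a = sin((1−f)δ)/sin δ ≈ 0.320, b = sin(fδ)/sin δ ≈ 0.916.
p = a·p₁ + b·p₂ ≈ (0.787, -0.295, -0.542); φ = arcsin(p_z) ≈ -32.83°, λ = atan2(p_y, p_x) ≈ -20.52°.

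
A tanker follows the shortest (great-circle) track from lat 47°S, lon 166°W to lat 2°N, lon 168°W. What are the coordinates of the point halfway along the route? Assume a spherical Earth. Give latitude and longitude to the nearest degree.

The haversine formula gives a central angle δ ≈ 0.856 rad (49.0°) between the endpoints.
Interpolate at f = 1/2 with slerp weights a = sin((1−f)δ)/sin δ ≈ 0.550, b = sin(fδ)/sin δ ≈ 0.550.
p = a·p₁ + b·p₂ ≈ (-0.901, -0.205, -0.383); φ = arcsin(p_z) ≈ -22.50°, λ = atan2(p_y, p_x) ≈ -167.19°.

≈ lat 23°S, lon 167°W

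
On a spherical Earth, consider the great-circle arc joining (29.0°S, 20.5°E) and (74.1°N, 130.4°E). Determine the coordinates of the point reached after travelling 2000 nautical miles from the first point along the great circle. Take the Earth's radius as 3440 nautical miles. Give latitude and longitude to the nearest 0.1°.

≈ (3.0°N, 30.2°E)

From cos δ = sin φ₁ sin φ₂ + cos φ₁ cos φ₂ cos Δλ, the central angle is δ ≈ 2.151 rad (123.2°). The total great-circle distance is δ·R ≈ 2.151 × 3440 ≈ 7398 nmi, so the target fraction is f = 2000/7398 ≈ 0.270.
Interpolate at f ≈ 0.270 with slerp weights a = sin((1−f)δ)/sin δ ≈ 1.195, b = sin(fδ)/sin δ ≈ 0.656.
p = a·p₁ + b·p₂ ≈ (0.863, 0.503, 0.052); φ = arcsin(p_z) ≈ 2.97°, λ = atan2(p_y, p_x) ≈ 30.25°.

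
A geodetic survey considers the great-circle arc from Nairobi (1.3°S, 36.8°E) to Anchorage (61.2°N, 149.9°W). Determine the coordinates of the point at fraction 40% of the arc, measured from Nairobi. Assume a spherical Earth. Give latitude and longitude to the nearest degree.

From cos δ = sin φ₁ sin φ₂ + cos φ₁ cos φ₂ cos Δλ, the central angle is δ ≈ 2.092 rad (119.9°).
Interpolate at f = 0.40 with slerp weights a = sin((1−f)δ)/sin δ ≈ 1.096, b = sin(fδ)/sin δ ≈ 0.856.
p = a·p₁ + b·p₂ ≈ (0.521, 0.450, 0.726); φ = arcsin(p_z) ≈ 46.52°, λ = atan2(p_y, p_x) ≈ 40.81°.

≈ 47°N, 41°E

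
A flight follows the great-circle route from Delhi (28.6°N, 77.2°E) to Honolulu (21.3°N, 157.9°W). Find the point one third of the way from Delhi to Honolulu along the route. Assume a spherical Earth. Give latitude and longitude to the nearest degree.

From cos δ = sin φ₁ sin φ₂ + cos φ₁ cos φ₂ cos Δλ, the central angle is δ ≈ 1.869 rad (107.1°).
Interpolate at f = 1/3 with slerp weights a = sin((1−f)δ)/sin δ ≈ 0.992, b = sin(fδ)/sin δ ≈ 0.611.
p = a·p₁ + b·p₂ ≈ (-0.334, 0.635, 0.696); φ = arcsin(p_z) ≈ 44.15°, λ = atan2(p_y, p_x) ≈ 117.76°.

≈ 44°N, 118°E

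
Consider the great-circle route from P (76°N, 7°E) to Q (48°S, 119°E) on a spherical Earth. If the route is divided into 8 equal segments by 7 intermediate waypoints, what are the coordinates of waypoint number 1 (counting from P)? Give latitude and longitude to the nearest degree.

Write both endpoints as unit vectors p₁, p₂ with components (cos φ cos λ, cos φ sin λ, sin φ).
The central angle between the endpoints is δ = arccos(p₁·p₂) ≈ 2.468 rad (141.4°).
Interpolate at f = 1/8 with slerp weights a = sin((1−f)δ)/sin δ ≈ 1.333, b = sin(fδ)/sin δ ≈ 0.487.
p = a·p₁ + b·p₂ ≈ (0.162, 0.324, 0.932); φ = arcsin(p_z) ≈ 68.74°, λ = atan2(p_y, p_x) ≈ 63.42°.

≈ (69°N, 63°E)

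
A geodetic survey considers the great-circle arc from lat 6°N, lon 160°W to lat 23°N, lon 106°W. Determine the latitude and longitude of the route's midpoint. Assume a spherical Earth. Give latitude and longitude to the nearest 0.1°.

Convert each endpoint to a unit vector on the sphere (x = cos φ cos λ, y = cos φ sin λ, z = sin φ).
The central angle between the endpoints is δ = arccos(p₁·p₂) ≈ 0.953 rad (54.6°).
Interpolate at f = 1/2 with slerp weights a = sin((1−f)δ)/sin δ ≈ 0.563, b = sin(fδ)/sin δ ≈ 0.563.
p = a·p₁ + b·p₂ ≈ (-0.669, -0.689, 0.279); φ = arcsin(p_z) ≈ 16.18°, λ = atan2(p_y, p_x) ≈ -134.13°.

≈ lat 16.2°N, lon 134.1°W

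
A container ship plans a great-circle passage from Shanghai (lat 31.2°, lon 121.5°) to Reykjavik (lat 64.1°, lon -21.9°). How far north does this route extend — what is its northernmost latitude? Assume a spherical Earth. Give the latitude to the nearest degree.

The great circle lies in the plane with unit normal n̂ = (p₁ × p₂)/|p₁ × p₂|.
Here n̂_z ≈ -0.226; the vertex latitude is φ_max = arccos|n̂_z| ≈ 76.9°.

≈ 77°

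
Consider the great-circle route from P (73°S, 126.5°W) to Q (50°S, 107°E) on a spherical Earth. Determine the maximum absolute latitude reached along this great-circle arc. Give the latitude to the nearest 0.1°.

The great circle lies in the plane with unit normal n̂ = (p₁ × p₂)/|p₁ × p₂|.
Here n̂_z ≈ -0.193; the vertex latitude is φ_max = arccos|n̂_z| ≈ 78.9°.
Check via Clairaut: cos φ_max = |cos φ₁| · sin C = cos(73.0°)·sin(138.8°) ≈ 0.193, again giving ≈ 78.9°.

≈ 78.9°S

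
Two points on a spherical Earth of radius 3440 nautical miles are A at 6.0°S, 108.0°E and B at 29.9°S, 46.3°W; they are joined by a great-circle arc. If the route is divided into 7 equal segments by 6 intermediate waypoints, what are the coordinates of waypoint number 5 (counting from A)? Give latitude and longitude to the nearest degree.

Write both endpoints as unit vectors p₁, p₂ with components (cos φ cos λ, cos φ sin λ, sin φ).
The central angle between the endpoints is δ = arccos(p₁·p₂) ≈ 2.381 rad (136.4°).
Interpolate at f = 5/7 with slerp weights a = sin((1−f)δ)/sin δ ≈ 0.913, b = sin(fδ)/sin δ ≈ 1.439.
p = a·p₁ + b·p₂ ≈ (0.581, -0.038, -0.813); φ = arcsin(p_z) ≈ -54.37°, λ = atan2(p_y, p_x) ≈ -3.77°.

≈ 54°S, 4°W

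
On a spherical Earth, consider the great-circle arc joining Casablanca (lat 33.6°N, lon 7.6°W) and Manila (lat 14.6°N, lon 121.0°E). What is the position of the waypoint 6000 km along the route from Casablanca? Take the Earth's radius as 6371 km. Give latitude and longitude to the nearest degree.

≈ lat 46°N, lon 63°E

Write both endpoints as unit vectors p₁, p₂ with components (cos φ cos λ, cos φ sin λ, sin φ).
The central angle between the endpoints is δ = arccos(p₁·p₂) ≈ 1.943 rad (111.3°). The total great-circle distance is δ·R ≈ 1.943 × 6371 ≈ 12377 km, so the target fraction is f = 6000/12377 ≈ 0.485.
Interpolate at f ≈ 0.485 with slerp weights a = sin((1−f)δ)/sin δ ≈ 0.904, b = sin(fδ)/sin δ ≈ 0.868.
p = a·p₁ + b·p₂ ≈ (0.314, 0.620, 0.719); φ = arcsin(p_z) ≈ 45.96°, λ = atan2(p_y, p_x) ≈ 63.19°.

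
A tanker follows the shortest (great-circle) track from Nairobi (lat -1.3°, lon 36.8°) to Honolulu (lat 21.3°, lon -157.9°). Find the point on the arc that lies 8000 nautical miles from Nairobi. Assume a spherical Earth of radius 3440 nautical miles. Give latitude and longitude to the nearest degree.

From cos δ = sin φ₁ sin φ₂ + cos φ₁ cos φ₂ cos Δλ, the central angle is δ ≈ 2.712 rad (155.4°). The total great-circle distance is δ·R ≈ 2.712 × 3440 ≈ 9330 nmi, so the target fraction is f = 8000/9330 ≈ 0.857.
Interpolate at f ≈ 0.857 with slerp weights a = sin((1−f)δ)/sin δ ≈ 0.906, b = sin(fδ)/sin δ ≈ 1.750.
p = a·p₁ + b·p₂ ≈ (-0.785, -0.071, 0.615); φ = arcsin(p_z) ≈ 37.95°, λ = atan2(p_y, p_x) ≈ -174.84°.

≈ lat 38°, lon -175°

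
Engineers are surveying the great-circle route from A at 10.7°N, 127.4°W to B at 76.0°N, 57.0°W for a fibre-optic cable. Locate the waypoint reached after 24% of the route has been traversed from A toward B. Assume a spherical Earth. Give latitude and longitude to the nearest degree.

Convert each endpoint to a unit vector on the sphere (x = cos φ cos λ, y = cos φ sin λ, z = sin φ).
The central angle between the endpoints is δ = arccos(p₁·p₂) ≈ 1.308 rad (74.9°).
Interpolate at f = 0.24 with slerp weights a = sin((1−f)δ)/sin δ ≈ 0.868, b = sin(fδ)/sin δ ≈ 0.320.
p = a·p₁ + b·p₂ ≈ (-0.476, -0.742, 0.471); φ = arcsin(p_z) ≈ 28.13°, λ = atan2(p_y, p_x) ≈ -122.66°.

≈ 28°N, 123°W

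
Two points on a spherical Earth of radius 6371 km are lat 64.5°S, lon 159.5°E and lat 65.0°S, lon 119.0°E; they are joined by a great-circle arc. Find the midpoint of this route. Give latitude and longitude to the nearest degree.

Convert each endpoint to a unit vector on the sphere (x = cos φ cos λ, y = cos φ sin λ, z = sin φ).
The central angle between the endpoints is δ = arccos(p₁·p₂) ≈ 0.296 rad (17.0°).
Interpolate at f = 1/2 with slerp weights a = sin((1−f)δ)/sin δ ≈ 0.506, b = sin(fδ)/sin δ ≈ 0.506.
p = a·p₁ + b·p₂ ≈ (-0.307, 0.263, -0.914); φ = arcsin(p_z) ≈ -66.13°, λ = atan2(p_y, p_x) ≈ 139.45°.

≈ lat 66°S, lon 139°E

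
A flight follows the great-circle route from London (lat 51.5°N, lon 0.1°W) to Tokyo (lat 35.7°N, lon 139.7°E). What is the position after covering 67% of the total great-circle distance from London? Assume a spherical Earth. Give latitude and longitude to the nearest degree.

From cos δ = sin φ₁ sin φ₂ + cos φ₁ cos φ₂ cos Δλ, the central angle is δ ≈ 1.500 rad (86.0°).
Interpolate at f = 0.67 with slerp weights a = sin((1−f)δ)/sin δ ≈ 0.476, b = sin(fδ)/sin δ ≈ 0.846.
p = a·p₁ + b·p₂ ≈ (-0.228, 0.444, 0.867); φ = arcsin(p_z) ≈ 60.07°, λ = atan2(p_y, p_x) ≈ 117.15°.

≈ lat 60°N, lon 117°E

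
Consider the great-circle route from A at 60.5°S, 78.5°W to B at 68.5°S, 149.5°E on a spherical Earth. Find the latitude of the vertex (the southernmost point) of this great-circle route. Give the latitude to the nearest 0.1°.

≈ 79.3°S

The great circle lies in the plane with unit normal n̂ = (p₁ × p₂)/|p₁ × p₂|.
Here n̂_z ≈ -0.185; the vertex latitude is φ_max = arccos|n̂_z| ≈ 79.3°.
Check via Clairaut: cos φ_max = |cos φ₁| · sin C = cos(60.5°)·sin(157.9°) ≈ 0.185, again giving ≈ 79.3°.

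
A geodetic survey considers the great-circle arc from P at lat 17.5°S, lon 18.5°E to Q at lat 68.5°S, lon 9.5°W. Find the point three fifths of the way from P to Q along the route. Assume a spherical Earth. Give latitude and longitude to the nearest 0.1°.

≈ lat 48.8°S, lon 8.5°E

Convert each endpoint to a unit vector on the sphere (x = cos φ cos λ, y = cos φ sin λ, z = sin φ).
The central angle between the endpoints is δ = arccos(p₁·p₂) ≈ 0.942 rad (54.0°).
Interpolate at f = 3/5 with slerp weights a = sin((1−f)δ)/sin δ ≈ 0.455, b = sin(fδ)/sin δ ≈ 0.662.
p = a·p₁ + b·p₂ ≈ (0.651, 0.098, -0.753); φ = arcsin(p_z) ≈ -48.84°, λ = atan2(p_y, p_x) ≈ 8.53°.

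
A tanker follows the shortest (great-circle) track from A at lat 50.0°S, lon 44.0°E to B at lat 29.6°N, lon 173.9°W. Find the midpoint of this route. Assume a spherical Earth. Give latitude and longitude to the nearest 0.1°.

Convert each endpoint to a unit vector on the sphere (x = cos φ cos λ, y = cos φ sin λ, z = sin φ).
The central angle between the endpoints is δ = arccos(p₁·p₂) ≈ 2.531 rad (145.0°).
Interpolate at f = 1/2 with slerp weights a = sin((1−f)δ)/sin δ ≈ 1.664, b = sin(fδ)/sin δ ≈ 1.664.
p = a·p₁ + b·p₂ ≈ (-0.669, 0.589, -0.453); φ = arcsin(p_z) ≈ -26.92°, λ = atan2(p_y, p_x) ≈ 138.64°.

≈ lat 26.9°S, lon 138.6°E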